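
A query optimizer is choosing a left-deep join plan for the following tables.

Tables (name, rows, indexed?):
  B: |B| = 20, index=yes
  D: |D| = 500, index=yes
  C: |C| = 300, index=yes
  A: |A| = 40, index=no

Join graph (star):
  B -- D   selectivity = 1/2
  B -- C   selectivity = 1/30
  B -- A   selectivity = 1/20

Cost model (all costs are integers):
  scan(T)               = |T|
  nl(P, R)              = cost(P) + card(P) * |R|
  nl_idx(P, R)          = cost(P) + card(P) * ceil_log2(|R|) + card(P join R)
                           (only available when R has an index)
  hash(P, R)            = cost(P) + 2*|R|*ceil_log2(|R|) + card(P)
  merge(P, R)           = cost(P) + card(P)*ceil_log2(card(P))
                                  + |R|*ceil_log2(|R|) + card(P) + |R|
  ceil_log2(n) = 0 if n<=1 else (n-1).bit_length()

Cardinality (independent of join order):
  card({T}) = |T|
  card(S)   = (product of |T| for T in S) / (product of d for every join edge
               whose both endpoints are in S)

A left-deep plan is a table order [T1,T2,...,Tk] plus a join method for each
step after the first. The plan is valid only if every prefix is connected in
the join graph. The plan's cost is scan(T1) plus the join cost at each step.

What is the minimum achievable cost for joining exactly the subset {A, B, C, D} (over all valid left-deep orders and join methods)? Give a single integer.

10040

Selinger DP over subsets of {A,B,C,D}:
  {B}: scan cost=20, card=20
  {D}: scan cost=500, card=500
  {C}: scan cost=300, card=300
  {A}: scan cost=40, card=40
  {BD}: card=5000; try (B,hash)→1200, (D,merge)→5140, (D,nl_idx)→5200, (B,merge)→5620, (B,nl_idx)→8000, (D,hash)→9040 …(+2); best=1200 via (B,hash)
  {BC}: card=200; try (C,nl_idx)→400, (B,hash)→800, (B,nl_idx)→2000, (C,merge)→3140, (B,merge)→3420, (C,hash)→5440 …(+2); best=400 via (C,nl_idx)
  {AB}: card=40; try (B,hash)→280, (B,nl_idx)→280, (A,merge)→420, (B,merge)→440, (A,hash)→520, (A,nl)→820 …(+1); best=280 via (B,hash)
  {BCD}: card=50000; try (D,merge)→7200, (D,hash)→9600, (C,hash)→11600, (D,nl_idx)→52200, (C,merge)→74200, (C,nl_idx)→96200 …(+2); best=7200 via (D,merge)
  {ABD}: card=10000; try (D,merge)→5560, (A,hash)→6680, (D,hash)→9320, (D,nl_idx)→10640, (D,nl)→20280, (A,merge)→71480 …(+1); best=5560 via (D,merge)
  {ABC}: card=400; try (C,nl_idx)→1040, (A,hash)→1080, (A,merge)→2480, (C,merge)→3560, (C,hash)→5720, (A,nl)→8400 …(+1); best=1040 via (C,nl_idx)
  {ABCD}: card=100000; try (D,merge)→10040, (D,hash)→10440, (C,hash)→20960, (A,hash)→57680, (D,nl_idx)→104640, (C,merge)→158560 …(+5); best=10040 via (D,merge)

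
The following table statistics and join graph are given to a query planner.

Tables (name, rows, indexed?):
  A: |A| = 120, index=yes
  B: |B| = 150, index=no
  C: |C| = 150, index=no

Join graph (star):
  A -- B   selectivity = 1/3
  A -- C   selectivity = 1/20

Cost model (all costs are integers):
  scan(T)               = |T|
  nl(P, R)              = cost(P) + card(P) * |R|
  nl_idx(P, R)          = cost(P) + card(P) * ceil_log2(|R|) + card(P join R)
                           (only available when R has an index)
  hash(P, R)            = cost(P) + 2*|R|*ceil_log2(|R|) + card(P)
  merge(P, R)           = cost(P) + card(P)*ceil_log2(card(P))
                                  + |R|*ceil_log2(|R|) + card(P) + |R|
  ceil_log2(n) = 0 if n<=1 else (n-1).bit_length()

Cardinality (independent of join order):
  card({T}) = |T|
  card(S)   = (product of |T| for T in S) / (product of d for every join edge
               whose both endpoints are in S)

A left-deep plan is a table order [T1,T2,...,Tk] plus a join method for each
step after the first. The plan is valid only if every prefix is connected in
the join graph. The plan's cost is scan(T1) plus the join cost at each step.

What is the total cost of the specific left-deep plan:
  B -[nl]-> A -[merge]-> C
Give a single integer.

step 1: scan B: cost=150, card=150
step 2: join A via nl
    card(P join A) = 150*120/(3) = 6000
    cost = 150 + 150*120 = 18150
step 3: join C via merge
    card(P join C) = 6000*150/(20) = 45000
    cost = 18150 + 6000*13 + 150*8 + 6000 + 150 = 103500

103500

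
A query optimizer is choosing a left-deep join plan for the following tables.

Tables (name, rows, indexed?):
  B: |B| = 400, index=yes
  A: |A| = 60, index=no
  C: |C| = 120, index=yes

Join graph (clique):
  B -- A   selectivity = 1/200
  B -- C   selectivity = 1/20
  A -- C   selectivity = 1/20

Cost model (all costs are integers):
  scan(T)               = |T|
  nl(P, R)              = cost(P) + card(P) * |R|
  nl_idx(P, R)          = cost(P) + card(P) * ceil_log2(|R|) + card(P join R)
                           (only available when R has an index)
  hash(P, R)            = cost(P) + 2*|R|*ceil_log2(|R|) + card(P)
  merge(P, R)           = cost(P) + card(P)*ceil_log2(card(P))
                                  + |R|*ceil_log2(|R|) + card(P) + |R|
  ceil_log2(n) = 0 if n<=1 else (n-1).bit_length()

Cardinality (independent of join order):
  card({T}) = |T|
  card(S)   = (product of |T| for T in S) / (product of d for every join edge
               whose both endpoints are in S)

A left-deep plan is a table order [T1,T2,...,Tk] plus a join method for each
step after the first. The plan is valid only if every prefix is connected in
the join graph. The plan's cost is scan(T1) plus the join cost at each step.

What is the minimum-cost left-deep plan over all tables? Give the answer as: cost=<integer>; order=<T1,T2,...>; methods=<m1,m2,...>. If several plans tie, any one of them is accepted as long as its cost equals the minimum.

Selinger DP (subsets sized 1..n):
  {B}: scan cost=400, card=400
  {A}: scan cost=60, card=60
  {C}: scan cost=120, card=120
  {AB}: card=120; try (B,nl_idx)→720, (A,hash)→1520, (B,merge)→4480, (A,merge)→4820, (B,hash)→7320, (B,nl)→24060 …(+1); best=720 via (B,nl_idx)
  {BC}: card=2400; try (C,hash)→2480, (B,nl_idx)→3600, (B,merge)→5080, (C,merge)→5360, (C,nl_idx)→5600, (B,hash)→7440 …(+2); best=2480 via (C,hash)
  {AC}: card=360; try (C,nl_idx)→840, (A,hash)→960, (C,merge)→1440, (A,merge)→1500, (C,hash)→1800, (C,nl)→7260 …(+1); best=840 via (C,nl_idx)
  {ABC}: card=36; try (C,nl_idx)→1596, (C,hash)→2520, (C,merge)→2640, (B,nl_idx)→4116, (A,hash)→5600, (B,hash)→8400 …(+5); best=1596 via (C,nl_idx)

cost=1596; order=A,B,C; methods=nl_idx,nl_idx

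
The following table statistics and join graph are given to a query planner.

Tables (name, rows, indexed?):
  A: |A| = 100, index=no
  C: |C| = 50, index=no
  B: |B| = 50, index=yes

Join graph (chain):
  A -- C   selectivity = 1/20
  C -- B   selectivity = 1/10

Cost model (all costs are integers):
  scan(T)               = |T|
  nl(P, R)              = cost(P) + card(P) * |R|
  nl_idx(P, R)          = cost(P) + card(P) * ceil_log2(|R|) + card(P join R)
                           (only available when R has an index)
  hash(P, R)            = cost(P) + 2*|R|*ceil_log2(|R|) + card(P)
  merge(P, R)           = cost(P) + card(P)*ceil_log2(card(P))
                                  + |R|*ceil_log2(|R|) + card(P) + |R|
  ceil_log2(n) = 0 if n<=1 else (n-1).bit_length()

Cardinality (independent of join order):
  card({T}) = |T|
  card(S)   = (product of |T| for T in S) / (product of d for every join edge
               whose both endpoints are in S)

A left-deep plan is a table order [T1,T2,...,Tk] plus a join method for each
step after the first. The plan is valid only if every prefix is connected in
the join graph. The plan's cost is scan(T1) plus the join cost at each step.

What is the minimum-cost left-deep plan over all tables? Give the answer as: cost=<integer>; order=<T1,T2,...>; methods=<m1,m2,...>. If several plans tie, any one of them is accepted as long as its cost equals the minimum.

cost=1650; order=A,C,B; methods=hash,hash

Selinger DP (subsets sized 1..n):
  {A}: scan cost=100, card=100
  {C}: scan cost=50, card=50
  {B}: scan cost=50, card=50
  {AC}: card=250; try (C,hash)→800, (A,merge)→1200, (C,merge)→1250, (A,hash)→1500, (A,nl)→5050, (C,nl)→5100; best=800 via (C,hash)
  {BC}: card=250; try (B,nl_idx)→600, (C,hash)→700, (B,hash)→700, (C,merge)→750, (B,merge)→750, (C,nl)→2550 …(+1); best=600 via (B,nl_idx)
  {ABC}: card=1250; try (B,hash)→1650, (A,hash)→2250, (B,merge)→3400, (B,nl_idx)→3550, (A,merge)→3650, (B,nl)→13300 …(+1); best=1650 via (B,hash)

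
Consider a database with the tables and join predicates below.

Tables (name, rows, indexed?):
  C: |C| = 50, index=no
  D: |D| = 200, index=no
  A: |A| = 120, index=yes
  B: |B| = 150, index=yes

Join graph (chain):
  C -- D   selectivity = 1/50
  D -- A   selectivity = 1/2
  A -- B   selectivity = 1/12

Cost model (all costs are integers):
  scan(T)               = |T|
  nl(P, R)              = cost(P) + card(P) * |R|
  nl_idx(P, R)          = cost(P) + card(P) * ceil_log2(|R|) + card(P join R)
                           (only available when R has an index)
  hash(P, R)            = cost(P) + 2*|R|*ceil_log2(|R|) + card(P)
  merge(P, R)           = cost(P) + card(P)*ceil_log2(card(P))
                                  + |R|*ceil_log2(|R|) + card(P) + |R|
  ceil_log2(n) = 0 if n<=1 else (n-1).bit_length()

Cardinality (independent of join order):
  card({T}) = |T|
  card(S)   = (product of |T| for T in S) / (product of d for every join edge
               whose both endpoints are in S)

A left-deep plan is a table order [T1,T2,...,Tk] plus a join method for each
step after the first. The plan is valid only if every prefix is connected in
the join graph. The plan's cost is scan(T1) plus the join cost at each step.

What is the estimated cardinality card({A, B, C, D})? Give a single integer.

150000

Tables in S: A(120), B(150), C(50), D(200)
Edges inside S: C-D(d=50), D-A(d=2), A-B(d=12)
numerator = 120 * 150 * 50 * 200 = 180000000
denominator = 50 * 2 * 12 = 1200
card(S) = 180000000 / 1200 = 150000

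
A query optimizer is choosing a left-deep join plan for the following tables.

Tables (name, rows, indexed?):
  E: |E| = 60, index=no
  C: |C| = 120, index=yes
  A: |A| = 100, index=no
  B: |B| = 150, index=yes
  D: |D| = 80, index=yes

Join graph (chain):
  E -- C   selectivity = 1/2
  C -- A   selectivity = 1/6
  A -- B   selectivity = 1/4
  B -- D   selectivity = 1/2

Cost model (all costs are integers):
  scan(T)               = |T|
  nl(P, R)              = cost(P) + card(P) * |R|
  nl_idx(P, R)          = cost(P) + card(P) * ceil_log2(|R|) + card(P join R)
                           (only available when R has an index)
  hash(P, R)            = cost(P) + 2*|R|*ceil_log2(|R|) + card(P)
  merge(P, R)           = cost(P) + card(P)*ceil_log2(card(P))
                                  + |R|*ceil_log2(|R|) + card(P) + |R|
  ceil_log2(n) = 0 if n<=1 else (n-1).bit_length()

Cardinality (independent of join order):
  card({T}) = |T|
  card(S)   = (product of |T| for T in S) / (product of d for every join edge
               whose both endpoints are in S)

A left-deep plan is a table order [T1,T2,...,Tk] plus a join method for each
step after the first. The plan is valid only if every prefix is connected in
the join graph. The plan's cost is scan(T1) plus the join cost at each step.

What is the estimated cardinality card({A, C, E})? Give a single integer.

Tables in S: A(100), C(120), E(60)
Edges inside S: E-C(d=2), C-A(d=6)
numerator = 100 * 120 * 60 = 720000
denominator = 2 * 6 = 12
card(S) = 720000 / 12 = 60000

60000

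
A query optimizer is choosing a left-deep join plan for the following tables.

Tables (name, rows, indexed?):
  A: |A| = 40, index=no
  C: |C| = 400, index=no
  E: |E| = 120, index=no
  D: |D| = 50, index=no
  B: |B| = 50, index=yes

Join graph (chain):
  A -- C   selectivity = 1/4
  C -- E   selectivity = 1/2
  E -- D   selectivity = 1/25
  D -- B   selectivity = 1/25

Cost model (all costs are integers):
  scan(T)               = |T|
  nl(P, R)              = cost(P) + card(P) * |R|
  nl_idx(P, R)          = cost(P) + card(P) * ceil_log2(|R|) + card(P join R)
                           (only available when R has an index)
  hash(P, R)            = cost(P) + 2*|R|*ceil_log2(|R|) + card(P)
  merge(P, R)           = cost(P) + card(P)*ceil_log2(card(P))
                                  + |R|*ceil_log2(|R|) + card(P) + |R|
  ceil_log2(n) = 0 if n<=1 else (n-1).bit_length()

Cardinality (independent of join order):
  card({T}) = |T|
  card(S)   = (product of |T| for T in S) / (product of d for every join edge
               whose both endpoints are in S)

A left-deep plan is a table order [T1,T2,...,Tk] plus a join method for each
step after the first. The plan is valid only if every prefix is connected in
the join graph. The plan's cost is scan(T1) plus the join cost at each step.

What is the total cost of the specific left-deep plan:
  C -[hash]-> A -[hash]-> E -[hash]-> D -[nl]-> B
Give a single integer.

24247560

step 1: scan C: cost=400, card=400
step 2: join A via hash
    card(P join A) = 400*40/(4) = 4000
    cost = 400 + 2*40*6 + 400 = 1280
step 3: join E via hash
    card(P join E) = 4000*120/(2) = 240000
    cost = 1280 + 2*120*7 + 4000 = 6960
step 4: join D via hash
    card(P join D) = 240000*50/(25) = 480000
    cost = 6960 + 2*50*6 + 240000 = 247560
step 5: join B via nl
    card(P join B) = 480000*50/(25) = 960000
    cost = 247560 + 480000*50 = 24247560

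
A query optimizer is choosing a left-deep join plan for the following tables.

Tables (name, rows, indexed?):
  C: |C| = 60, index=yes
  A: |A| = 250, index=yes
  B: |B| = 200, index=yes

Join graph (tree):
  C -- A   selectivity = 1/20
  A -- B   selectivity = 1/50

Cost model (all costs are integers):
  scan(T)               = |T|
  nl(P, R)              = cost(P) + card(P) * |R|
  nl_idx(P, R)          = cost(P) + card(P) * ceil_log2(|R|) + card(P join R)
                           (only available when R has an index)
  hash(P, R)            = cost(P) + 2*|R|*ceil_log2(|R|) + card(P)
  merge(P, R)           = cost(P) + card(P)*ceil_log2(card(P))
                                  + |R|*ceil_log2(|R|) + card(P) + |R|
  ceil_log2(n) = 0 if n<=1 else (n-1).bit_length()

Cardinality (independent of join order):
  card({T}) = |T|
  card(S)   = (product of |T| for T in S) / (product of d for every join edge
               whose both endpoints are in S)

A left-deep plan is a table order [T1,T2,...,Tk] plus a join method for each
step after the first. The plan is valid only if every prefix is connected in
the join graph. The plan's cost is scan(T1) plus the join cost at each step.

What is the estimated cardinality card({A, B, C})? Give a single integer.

3000

Tables in S: A(250), B(200), C(60)
Edges inside S: C-A(d=20), A-B(d=50)
numerator = 250 * 200 * 60 = 3000000
denominator = 20 * 50 = 1000
card(S) = 3000000 / 1000 = 3000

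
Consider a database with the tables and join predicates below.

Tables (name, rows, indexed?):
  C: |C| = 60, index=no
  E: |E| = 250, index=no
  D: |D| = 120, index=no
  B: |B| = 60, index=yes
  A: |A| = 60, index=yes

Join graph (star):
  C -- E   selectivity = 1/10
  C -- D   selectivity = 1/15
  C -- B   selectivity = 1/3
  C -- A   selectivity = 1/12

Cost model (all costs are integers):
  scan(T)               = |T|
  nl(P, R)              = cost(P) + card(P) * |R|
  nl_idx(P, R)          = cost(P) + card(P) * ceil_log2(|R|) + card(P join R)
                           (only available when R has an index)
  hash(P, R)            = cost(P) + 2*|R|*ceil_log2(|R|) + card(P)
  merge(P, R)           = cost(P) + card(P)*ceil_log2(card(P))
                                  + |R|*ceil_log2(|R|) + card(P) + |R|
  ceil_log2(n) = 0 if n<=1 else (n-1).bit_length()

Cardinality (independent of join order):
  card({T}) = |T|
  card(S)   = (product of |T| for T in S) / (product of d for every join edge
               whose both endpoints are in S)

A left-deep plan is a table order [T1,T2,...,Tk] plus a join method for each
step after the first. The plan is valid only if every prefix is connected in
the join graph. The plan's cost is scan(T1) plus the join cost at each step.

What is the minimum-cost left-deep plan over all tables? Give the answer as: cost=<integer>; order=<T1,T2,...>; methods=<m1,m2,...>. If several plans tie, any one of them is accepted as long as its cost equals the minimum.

cost=57280; order=D,C,A,B,E; methods=hash,hash,hash,hash

Selinger DP (subsets sized 1..n):
  {C}: scan cost=60, card=60
  {E}: scan cost=250, card=250
  {D}: scan cost=120, card=120
  {B}: scan cost=60, card=60
  {A}: scan cost=60, card=60
  {CE}: card=1500; try (C,hash)→1220, (E,merge)→2730, (C,merge)→2920, (E,hash)→4120, (E,nl)→15060, (C,nl)→15250; best=1220 via (C,hash)
  {CD}: card=480; try (C,hash)→960, (D,merge)→1440, (C,merge)→1500, (D,hash)→1800, (D,nl)→7260, (C,nl)→7320; best=960 via (C,hash)
  {BC}: card=1200; try (C,hash)→840, (B,hash)→840, (C,merge)→900, (B,merge)→900, (B,nl_idx)→1620, (C,nl)→3660 …(+1); best=840 via (C,hash)
  {AC}: card=300; try (A,nl_idx)→720, (C,hash)→840, (A,hash)→840, (C,merge)→900, (A,merge)→900, (C,nl)→3660 …(+1); best=720 via (A,nl_idx)
  {CDE}: card=12000; try (D,hash)→4400, (E,hash)→5440, (E,merge)→8010, (D,merge)→20180, (E,nl)→120960, (D,nl)→181220; best=4400 via (D,hash)
  {BCE}: card=30000; try (B,hash)→3440, (E,hash)→6040, (E,merge)→17490, (B,merge)→19640, (B,nl_idx)→40220, (B,nl)→91220 …(+1); best=3440 via (B,hash)
  {ACE}: card=7500; try (A,hash)→3440, (E,hash)→5020, (E,merge)→5970, (A,nl_idx)→17720, (A,merge)→19640, (E,nl)→75720 …(+1); best=3440 via (A,hash)
  {BCD}: card=9600; try (B,hash)→2160, (D,hash)→3720, (B,merge)→6180, (B,nl_idx)→13440, (D,merge)→16200, (B,nl)→29760 …(+1); best=2160 via (B,hash)
  {ACD}: card=2400; try (A,hash)→2160, (D,hash)→2700, (D,merge)→4680, (A,merge)→6180, (A,nl_idx)→6240, (A,nl)→29760 …(+1); best=2160 via (A,hash)
  {ABC}: card=6000; try (B,hash)→1740, (A,hash)→2760, (B,merge)→4140, (B,nl_idx)→8520, (A,nl_idx)→14040, (A,merge)→15660 …(+2); best=1740 via (B,hash)
  {BCDE}: card=240000; try (E,hash)→15760, (B,hash)→17120, (D,hash)→35120, (E,merge)→148410, (B,merge)→184820, (B,nl_idx)→316400 …(+4); best=15760 via (E,hash)
  {ACDE}: card=60000; try (E,hash)→8560, (D,hash)→12620, (A,hash)→17120, (E,merge)→35610, (D,merge)→109400, (A,nl_idx)→136400 …(+4); best=8560 via (E,hash)
  {ABCE}: card=150000; try (B,hash)→11660, (E,hash)→11740, (A,hash)→34160, (E,merge)→87990, (B,merge)→108860, (B,nl_idx)→198440 …(+5); best=11660 via (B,hash)
  {ABCD}: card=48000; try (B,hash)→5280, (D,hash)→9420, (A,hash)→12480, (B,merge)→33780, (B,nl_idx)→64560, (D,merge)→86700 …(+5); best=5280 via (B,hash)
  {ABCDE}: card=1200000; try (E,hash)→57280, (B,hash)→69280, (D,hash)→163340, (A,hash)→256480, (E,merge)→823530, (B,merge)→1028980 …(+8); best=57280 via (E,hash)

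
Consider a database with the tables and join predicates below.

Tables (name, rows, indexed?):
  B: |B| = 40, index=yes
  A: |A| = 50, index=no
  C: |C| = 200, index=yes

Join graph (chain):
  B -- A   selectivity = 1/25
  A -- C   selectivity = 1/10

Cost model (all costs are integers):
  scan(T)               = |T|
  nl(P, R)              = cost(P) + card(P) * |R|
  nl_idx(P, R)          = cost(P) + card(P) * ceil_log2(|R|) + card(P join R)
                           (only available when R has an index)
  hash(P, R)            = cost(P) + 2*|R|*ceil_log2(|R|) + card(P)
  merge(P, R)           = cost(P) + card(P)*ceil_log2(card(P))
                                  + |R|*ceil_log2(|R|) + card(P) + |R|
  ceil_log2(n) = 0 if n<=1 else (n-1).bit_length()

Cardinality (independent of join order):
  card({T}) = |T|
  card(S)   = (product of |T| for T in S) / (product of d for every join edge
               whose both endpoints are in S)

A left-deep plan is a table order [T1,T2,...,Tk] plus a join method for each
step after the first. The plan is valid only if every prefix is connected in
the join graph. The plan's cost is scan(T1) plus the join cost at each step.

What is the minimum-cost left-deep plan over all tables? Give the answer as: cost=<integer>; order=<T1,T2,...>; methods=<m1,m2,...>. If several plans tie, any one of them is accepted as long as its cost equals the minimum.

Selinger DP (subsets sized 1..n):
  {B}: scan cost=40, card=40
  {A}: scan cost=50, card=50
  {C}: scan cost=200, card=200
  {AB}: card=80; try (B,nl_idx)→430, (B,hash)→580, (A,merge)→670, (B,merge)→680, (A,hash)→680, (A,nl)→2040 …(+1); best=430 via (B,nl_idx)
  {AC}: card=1000; try (A,hash)→1000, (C,nl_idx)→1450, (C,merge)→2200, (A,merge)→2350, (C,hash)→3300, (C,nl)→10050 …(+1); best=1000 via (A,hash)
  {ABC}: card=1600; try (B,hash)→2480, (C,nl_idx)→2670, (C,merge)→2870, (C,hash)→3710, (B,nl_idx)→8600, (B,merge)→12280 …(+2); best=2480 via (B,hash)

cost=2480; order=C,A,B; methods=hash,hash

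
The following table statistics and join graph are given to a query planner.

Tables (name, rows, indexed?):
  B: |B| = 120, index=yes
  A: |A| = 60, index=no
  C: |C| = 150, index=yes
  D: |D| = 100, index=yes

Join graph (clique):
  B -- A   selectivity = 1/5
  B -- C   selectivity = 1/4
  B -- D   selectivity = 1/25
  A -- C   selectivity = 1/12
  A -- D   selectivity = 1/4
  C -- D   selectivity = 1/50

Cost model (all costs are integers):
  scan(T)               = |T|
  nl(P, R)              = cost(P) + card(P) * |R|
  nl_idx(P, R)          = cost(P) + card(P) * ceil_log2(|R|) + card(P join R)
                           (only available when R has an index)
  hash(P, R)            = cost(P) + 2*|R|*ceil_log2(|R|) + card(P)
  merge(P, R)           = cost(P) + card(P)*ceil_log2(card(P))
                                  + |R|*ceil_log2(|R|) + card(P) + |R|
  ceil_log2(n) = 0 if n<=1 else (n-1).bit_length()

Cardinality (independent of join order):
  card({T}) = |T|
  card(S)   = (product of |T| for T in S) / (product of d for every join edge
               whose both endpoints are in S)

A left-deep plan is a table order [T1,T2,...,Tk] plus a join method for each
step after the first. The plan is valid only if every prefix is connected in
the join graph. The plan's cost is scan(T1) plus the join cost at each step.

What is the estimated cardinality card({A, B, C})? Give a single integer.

4500

Tables in S: A(60), B(120), C(150)
Edges inside S: B-A(d=5), B-C(d=4), A-C(d=12)
numerator = 60 * 120 * 150 = 1080000
denominator = 5 * 4 * 12 = 240
card(S) = 1080000 / 240 = 4500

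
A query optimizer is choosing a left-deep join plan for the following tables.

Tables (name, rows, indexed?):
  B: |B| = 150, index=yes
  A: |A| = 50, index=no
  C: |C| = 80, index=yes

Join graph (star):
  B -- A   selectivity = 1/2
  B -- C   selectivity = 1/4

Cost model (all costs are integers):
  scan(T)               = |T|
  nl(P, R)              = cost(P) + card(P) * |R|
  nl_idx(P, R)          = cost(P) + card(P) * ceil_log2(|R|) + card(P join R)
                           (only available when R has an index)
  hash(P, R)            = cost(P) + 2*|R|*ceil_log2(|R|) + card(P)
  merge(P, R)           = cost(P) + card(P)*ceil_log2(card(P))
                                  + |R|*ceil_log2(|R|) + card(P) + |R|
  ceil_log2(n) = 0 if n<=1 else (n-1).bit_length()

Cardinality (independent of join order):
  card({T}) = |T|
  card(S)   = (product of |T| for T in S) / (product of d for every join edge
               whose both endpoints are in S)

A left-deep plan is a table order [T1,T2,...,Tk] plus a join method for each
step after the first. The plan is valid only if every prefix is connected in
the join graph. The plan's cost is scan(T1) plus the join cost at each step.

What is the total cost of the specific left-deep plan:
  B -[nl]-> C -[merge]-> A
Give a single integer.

51500

step 1: scan B: cost=150, card=150
step 2: join C via nl
    card(P join C) = 150*80/(4) = 3000
    cost = 150 + 150*80 = 12150
step 3: join A via merge
    card(P join A) = 3000*50/(2) = 75000
    cost = 12150 + 3000*12 + 50*6 + 3000 + 50 = 51500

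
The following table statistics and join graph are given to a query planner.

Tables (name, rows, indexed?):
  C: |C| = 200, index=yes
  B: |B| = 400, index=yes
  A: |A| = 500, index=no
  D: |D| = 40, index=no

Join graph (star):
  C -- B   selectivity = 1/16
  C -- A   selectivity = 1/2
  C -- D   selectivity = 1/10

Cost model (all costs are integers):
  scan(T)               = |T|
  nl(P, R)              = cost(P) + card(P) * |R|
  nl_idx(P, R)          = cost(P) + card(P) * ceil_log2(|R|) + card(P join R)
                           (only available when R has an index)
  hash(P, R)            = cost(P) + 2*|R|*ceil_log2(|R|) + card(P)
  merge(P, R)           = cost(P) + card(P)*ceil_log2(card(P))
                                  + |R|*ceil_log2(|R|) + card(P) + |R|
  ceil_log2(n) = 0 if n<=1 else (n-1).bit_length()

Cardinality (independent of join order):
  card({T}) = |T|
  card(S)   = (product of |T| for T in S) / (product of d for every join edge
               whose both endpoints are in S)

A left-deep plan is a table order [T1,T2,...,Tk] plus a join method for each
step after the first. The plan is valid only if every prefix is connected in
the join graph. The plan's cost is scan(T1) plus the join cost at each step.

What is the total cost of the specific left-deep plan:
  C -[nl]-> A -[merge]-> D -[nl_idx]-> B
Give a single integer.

step 1: scan C: cost=200, card=200
step 2: join A via nl
    card(P join A) = 200*500/(2) = 50000
    cost = 200 + 200*500 = 100200
step 3: join D via merge
    card(P join D) = 50000*40/(10) = 200000
    cost = 100200 + 50000*16 + 40*6 + 50000 + 40 = 950480
step 4: join B via nl_idx
    card(P join B) = 200000*400/(16) = 5000000
    cost = 950480 + 200000*9 + 5000000 = 7750480

7750480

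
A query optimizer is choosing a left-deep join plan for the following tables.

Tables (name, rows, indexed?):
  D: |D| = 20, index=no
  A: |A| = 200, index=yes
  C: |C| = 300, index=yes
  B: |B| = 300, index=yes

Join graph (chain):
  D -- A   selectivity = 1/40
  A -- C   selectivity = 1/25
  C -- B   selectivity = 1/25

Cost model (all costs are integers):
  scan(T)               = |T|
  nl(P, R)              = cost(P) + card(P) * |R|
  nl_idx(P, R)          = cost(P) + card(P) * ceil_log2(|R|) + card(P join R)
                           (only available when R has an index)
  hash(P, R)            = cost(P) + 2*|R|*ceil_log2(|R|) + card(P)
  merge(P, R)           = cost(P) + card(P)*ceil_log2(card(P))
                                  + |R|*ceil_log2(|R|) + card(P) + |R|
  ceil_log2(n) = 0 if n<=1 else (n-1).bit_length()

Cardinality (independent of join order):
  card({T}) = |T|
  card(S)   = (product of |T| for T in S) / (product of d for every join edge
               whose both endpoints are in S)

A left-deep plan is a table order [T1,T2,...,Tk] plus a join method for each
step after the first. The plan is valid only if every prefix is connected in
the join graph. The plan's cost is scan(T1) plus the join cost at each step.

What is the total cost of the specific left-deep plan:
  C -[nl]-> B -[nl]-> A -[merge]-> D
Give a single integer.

1271220

step 1: scan C: cost=300, card=300
step 2: join B via nl
    card(P join B) = 300*300/(25) = 3600
    cost = 300 + 300*300 = 90300
step 3: join A via nl
    card(P join A) = 3600*200/(25) = 28800
    cost = 90300 + 3600*200 = 810300
step 4: join D via merge
    card(P join D) = 28800*20/(40) = 14400
    cost = 810300 + 28800*15 + 20*5 + 28800 + 20 = 1271220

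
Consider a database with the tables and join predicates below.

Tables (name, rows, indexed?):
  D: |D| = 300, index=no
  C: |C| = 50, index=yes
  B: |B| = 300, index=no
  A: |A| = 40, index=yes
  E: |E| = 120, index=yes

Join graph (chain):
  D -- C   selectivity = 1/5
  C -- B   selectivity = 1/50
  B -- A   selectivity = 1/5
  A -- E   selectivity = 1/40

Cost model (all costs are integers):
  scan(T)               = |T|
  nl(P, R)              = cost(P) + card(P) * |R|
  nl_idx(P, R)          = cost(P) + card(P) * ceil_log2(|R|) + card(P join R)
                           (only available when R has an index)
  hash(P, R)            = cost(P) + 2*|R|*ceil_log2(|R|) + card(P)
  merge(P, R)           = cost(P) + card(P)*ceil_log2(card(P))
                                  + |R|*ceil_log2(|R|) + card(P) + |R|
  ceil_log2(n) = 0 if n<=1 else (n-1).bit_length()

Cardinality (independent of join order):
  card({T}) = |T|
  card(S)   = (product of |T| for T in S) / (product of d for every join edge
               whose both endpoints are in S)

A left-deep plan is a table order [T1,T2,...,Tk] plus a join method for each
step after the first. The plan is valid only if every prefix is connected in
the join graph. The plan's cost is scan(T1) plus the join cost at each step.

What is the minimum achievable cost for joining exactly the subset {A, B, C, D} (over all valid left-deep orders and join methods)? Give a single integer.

9780

Selinger DP over subsets of {A,B,C,D}:
  {D}: scan cost=300, card=300
  {C}: scan cost=50, card=50
  {B}: scan cost=300, card=300
  {A}: scan cost=40, card=40
  {CD}: card=3000; try (C,hash)→1200, (D,merge)→3400, (C,merge)→3650, (C,nl_idx)→5100, (D,hash)→5500, (D,nl)→15050 …(+1); best=1200 via (C,hash)
  {BC}: card=300; try (C,hash)→1200, (C,nl_idx)→2400, (B,merge)→3400, (C,merge)→3650, (B,hash)→5500, (B,nl)→15050 …(+1); best=1200 via (C,hash)
  {AB}: card=2400; try (A,hash)→1080, (B,merge)→3320, (A,merge)→3580, (A,nl_idx)→4500, (B,hash)→5480, (B,nl)→12040 …(+1); best=1080 via (A,hash)
  {BCD}: card=18000; try (D,hash)→6900, (D,merge)→7200, (B,hash)→9600, (B,merge)→43200, (D,nl)→91200, (B,nl)→901200; best=6900 via (D,hash)
  {ABC}: card=2400; try (A,hash)→1980, (C,hash)→4080, (A,merge)→4480, (A,nl_idx)→5400, (A,nl)→13200, (C,nl_idx)→17880 …(+2); best=1980 via (A,hash)
  {ABCD}: card=144000; try (D,hash)→9780, (A,hash)→25380, (D,merge)→36180, (A,nl_idx)→258900, (A,merge)→295180, (D,nl)→721980 …(+1); best=9780 via (D,hash)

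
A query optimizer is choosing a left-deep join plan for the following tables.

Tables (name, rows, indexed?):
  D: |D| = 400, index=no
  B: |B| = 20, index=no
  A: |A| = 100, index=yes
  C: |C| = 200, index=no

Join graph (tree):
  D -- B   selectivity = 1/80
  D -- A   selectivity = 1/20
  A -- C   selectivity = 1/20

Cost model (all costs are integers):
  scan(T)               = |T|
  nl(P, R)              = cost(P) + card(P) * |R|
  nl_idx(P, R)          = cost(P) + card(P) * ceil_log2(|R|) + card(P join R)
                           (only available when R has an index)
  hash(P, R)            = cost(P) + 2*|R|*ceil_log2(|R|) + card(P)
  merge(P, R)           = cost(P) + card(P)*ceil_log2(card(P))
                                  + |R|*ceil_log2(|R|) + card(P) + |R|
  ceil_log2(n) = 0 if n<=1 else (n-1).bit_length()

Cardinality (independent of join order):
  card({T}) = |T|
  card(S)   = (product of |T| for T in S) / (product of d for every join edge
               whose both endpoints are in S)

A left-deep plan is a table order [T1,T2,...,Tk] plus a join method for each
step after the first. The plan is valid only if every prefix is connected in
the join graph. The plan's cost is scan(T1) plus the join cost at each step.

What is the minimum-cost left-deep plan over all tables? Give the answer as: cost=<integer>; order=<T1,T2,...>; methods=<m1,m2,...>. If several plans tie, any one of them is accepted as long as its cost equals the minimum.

cost=5900; order=D,B,A,C; methods=hash,nl_idx,hash

Selinger DP (subsets sized 1..n):
  {D}: scan cost=400, card=400
  {B}: scan cost=20, card=20
  {A}: scan cost=100, card=100
  {C}: scan cost=200, card=200
  {BD}: card=100; try (B,hash)→1000, (D,merge)→4140, (B,merge)→4520, (D,hash)→7240, (D,nl)→8020, (B,nl)→8400; best=1000 via (B,hash)
  {AD}: card=2000; try (A,hash)→2200, (D,merge)→4900, (A,merge)→5200, (A,nl_idx)→5200, (D,hash)→7400, (D,nl)→40100 …(+1); best=2200 via (A,hash)
  {AC}: card=1000; try (A,hash)→1800, (A,nl_idx)→2600, (C,merge)→2700, (A,merge)→2800, (C,hash)→3400, (C,nl)→20100 …(+1); best=1800 via (A,hash)
  {ABD}: card=500; try (A,nl_idx)→2200, (A,hash)→2500, (A,merge)→2600, (B,hash)→4400, (A,nl)→11000, (B,merge)→26320 …(+1); best=2200 via (A,nl_idx)
  {ACD}: card=20000; try (C,hash)→7400, (D,hash)→10000, (D,merge)→16800, (C,merge)→28000, (D,nl)→401800, (C,nl)→402200; best=7400 via (C,hash)
  {ABCD}: card=5000; try (C,hash)→5900, (C,merge)→9000, (B,hash)→27600, (C,nl)→102200, (B,merge)→327520, (B,nl)→407400; best=5900 via (C,hash)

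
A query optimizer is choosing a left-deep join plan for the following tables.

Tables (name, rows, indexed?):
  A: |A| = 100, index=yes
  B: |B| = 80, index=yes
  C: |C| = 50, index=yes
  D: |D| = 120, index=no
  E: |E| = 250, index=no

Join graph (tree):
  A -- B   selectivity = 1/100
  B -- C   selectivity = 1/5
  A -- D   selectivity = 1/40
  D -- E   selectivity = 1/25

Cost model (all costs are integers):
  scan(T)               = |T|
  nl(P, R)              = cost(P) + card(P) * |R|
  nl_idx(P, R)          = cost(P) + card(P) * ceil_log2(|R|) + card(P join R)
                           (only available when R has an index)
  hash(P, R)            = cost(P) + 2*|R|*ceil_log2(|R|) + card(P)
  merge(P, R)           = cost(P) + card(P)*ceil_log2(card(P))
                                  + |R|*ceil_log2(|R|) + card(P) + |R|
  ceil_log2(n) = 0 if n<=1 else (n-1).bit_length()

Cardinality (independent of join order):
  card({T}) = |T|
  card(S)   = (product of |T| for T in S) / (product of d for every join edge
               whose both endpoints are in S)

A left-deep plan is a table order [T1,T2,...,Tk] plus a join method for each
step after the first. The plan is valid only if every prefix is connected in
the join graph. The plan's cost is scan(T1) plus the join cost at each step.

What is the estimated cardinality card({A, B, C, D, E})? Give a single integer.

Tables in S: A(100), B(80), C(50), D(120), E(250)
Edges inside S: A-B(d=100), B-C(d=5), A-D(d=40), D-E(d=25)
numerator = 100 * 80 * 50 * 120 * 250 = 12000000000
denominator = 100 * 5 * 40 * 25 = 500000
card(S) = 12000000000 / 500000 = 24000

24000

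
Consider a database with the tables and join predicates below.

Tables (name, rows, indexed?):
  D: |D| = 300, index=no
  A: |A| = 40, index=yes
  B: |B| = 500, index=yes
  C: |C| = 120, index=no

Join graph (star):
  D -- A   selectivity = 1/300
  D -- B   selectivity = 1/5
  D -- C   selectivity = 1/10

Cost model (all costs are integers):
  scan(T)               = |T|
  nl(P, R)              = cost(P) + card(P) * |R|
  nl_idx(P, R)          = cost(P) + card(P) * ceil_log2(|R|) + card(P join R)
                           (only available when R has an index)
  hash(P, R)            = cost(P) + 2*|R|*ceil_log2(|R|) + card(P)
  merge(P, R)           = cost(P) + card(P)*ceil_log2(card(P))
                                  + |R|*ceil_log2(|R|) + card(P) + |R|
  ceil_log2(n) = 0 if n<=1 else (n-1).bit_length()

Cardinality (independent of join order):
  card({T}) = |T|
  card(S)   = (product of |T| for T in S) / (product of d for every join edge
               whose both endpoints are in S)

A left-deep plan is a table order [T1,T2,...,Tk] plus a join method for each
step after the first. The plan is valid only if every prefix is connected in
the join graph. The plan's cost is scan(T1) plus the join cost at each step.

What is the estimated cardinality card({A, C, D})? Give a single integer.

480

Tables in S: A(40), C(120), D(300)
Edges inside S: D-A(d=300), D-C(d=10)
numerator = 40 * 120 * 300 = 1440000
denominator = 300 * 10 = 3000
card(S) = 1440000 / 3000 = 480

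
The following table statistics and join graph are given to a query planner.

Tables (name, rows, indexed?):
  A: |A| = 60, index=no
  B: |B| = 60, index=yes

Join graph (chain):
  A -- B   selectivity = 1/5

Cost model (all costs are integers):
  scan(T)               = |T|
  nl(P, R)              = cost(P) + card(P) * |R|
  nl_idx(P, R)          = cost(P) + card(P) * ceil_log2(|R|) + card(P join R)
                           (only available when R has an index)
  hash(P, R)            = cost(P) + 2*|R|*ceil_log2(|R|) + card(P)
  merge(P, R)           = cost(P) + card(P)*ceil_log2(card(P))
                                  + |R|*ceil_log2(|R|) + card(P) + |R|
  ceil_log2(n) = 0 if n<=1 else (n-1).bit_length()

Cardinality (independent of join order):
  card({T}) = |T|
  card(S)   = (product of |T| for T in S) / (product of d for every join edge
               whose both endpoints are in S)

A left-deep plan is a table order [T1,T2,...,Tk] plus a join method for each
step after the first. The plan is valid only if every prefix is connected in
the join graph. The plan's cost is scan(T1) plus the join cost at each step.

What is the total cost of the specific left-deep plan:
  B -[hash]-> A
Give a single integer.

step 1: scan B: cost=60, card=60
step 2: join A via hash
    card(P join A) = 60*60/(5) = 720
    cost = 60 + 2*60*6 + 60 = 840

840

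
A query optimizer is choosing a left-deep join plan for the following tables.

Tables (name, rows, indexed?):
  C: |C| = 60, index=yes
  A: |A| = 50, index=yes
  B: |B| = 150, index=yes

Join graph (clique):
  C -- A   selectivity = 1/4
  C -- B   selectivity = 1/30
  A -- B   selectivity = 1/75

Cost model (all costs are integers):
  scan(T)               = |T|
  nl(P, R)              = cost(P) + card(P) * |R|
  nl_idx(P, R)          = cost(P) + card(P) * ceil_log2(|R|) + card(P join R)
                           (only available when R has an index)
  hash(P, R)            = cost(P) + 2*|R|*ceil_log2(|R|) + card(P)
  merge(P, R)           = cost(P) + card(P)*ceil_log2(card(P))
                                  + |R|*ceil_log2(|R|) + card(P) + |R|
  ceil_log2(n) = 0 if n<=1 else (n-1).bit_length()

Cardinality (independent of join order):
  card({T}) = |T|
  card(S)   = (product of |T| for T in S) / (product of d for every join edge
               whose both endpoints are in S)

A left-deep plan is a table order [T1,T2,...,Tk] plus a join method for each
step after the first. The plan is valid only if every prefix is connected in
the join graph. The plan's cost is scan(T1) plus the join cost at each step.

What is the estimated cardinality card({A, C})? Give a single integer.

750

Tables in S: A(50), C(60)
Edges inside S: C-A(d=4)
numerator = 50 * 60 = 3000
denominator = 4 = 4
card(S) = 3000 / 4 = 750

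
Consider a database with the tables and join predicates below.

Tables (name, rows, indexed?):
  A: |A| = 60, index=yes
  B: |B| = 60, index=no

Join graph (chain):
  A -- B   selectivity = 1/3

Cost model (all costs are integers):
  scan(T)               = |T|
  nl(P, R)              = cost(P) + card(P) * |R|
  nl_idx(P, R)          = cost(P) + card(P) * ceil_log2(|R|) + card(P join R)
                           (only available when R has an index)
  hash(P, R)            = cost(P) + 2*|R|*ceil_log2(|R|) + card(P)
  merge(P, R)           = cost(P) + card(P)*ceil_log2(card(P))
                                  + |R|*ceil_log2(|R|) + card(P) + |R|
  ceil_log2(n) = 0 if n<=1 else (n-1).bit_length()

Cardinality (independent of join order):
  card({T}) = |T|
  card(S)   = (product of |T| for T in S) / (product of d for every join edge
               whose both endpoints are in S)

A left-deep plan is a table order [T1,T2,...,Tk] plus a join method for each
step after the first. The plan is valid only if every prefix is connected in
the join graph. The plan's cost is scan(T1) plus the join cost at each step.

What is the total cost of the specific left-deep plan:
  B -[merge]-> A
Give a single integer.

step 1: scan B: cost=60, card=60
step 2: join A via merge
    card(P join A) = 60*60/(3) = 1200
    cost = 60 + 60*6 + 60*6 + 60 + 60 = 900

900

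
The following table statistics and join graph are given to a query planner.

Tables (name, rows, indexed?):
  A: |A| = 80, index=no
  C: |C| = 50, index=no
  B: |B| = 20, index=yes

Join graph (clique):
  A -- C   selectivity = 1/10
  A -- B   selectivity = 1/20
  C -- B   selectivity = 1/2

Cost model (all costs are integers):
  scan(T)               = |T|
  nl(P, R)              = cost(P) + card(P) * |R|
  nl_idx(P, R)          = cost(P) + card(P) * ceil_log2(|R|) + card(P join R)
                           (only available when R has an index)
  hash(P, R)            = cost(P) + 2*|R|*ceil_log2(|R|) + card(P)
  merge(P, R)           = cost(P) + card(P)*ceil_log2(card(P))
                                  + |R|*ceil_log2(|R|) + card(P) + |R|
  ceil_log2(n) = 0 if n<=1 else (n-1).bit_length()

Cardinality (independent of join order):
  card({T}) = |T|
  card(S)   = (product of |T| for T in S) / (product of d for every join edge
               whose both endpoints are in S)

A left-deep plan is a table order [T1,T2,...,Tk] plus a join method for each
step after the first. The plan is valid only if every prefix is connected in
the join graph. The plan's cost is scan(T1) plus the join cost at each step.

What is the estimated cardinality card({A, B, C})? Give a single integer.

200

Tables in S: A(80), B(20), C(50)
Edges inside S: A-C(d=10), A-B(d=20), C-B(d=2)
numerator = 80 * 20 * 50 = 80000
denominator = 10 * 20 * 2 = 400
card(S) = 80000 / 400 = 200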